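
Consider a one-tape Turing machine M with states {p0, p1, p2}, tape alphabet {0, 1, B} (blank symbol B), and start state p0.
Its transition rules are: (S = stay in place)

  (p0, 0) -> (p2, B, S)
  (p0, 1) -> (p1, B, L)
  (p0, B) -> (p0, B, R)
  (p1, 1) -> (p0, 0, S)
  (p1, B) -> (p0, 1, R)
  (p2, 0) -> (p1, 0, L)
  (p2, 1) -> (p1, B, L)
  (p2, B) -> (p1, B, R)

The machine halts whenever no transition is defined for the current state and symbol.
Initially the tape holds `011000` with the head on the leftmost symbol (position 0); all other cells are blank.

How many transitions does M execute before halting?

8

state=p0 head=0 tape=[0]11000   (p0,0)→(p2,B,S)
state=p2 head=0 tape=[B]11000   (p2,B)→(p1,B,R)
state=p1 head=1 tape=B[1]1000   (p1,1)→(p0,0,S)
state=p0 head=1 tape=B[0]1000   (p0,0)→(p2,B,S)
state=p2 head=1 tape=B[B]1000   (p2,B)→(p1,B,R)
state=p1 head=2 tape=BB[1]000   (p1,1)→(p0,0,S)
state=p0 head=2 tape=BB[0]000   (p0,0)→(p2,B,S)
state=p2 head=2 tape=BB[B]000   (p2,B)→(p1,B,R)
state=p1 head=3 tape=BBB[0]00
M halts after 8 transitions.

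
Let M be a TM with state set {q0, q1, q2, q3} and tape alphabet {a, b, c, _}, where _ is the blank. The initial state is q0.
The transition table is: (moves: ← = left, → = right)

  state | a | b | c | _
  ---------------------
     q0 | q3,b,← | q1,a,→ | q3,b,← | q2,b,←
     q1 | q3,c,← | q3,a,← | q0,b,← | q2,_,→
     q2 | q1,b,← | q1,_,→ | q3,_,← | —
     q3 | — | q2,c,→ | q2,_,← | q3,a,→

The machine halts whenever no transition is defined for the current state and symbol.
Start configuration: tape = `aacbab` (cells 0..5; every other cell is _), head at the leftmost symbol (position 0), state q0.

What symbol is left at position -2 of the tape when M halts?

a

state=q0 head=0 tape=__[a]acbab   (q0,a)→(q3,b,←)
state=q3 head=-1 tape=_[_]bacbab   (q3,_)→(q3,a,→)
state=q3 head=0 tape=_a[b]acbab   (q3,b)→(q2,c,→)
state=q2 head=1 tape=_ac[a]cbab   (q2,a)→(q1,b,←)
state=q1 head=0 tape=_a[c]bcbab   (q1,c)→(q0,b,←)
state=q0 head=-1 tape=_[a]bbcbab   (q0,a)→(q3,b,←)
state=q3 head=-2 tape=[_]bbbcbab   (q3,_)→(q3,a,→)
state=q3 head=-1 tape=a[b]bbcbab   (q3,b)→(q2,c,→)
state=q2 head=0 tape=ac[b]bcbab   (q2,b)→(q1,_,→)
state=q1 head=1 tape=ac_[b]cbab   (q1,b)→(q3,a,←)
state=q3 head=0 tape=ac[_]acbab   (q3,_)→(q3,a,→)
state=q3 head=1 tape=aca[a]cbab
Cell -2 holds a when M halts.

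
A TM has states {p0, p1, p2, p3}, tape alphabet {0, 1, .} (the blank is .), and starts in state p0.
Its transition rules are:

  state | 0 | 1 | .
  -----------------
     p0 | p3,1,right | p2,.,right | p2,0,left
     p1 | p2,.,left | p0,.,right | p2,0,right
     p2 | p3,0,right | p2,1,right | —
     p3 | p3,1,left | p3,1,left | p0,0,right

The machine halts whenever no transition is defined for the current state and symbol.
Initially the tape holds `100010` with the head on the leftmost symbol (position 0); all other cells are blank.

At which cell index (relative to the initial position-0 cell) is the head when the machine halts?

p0 | [1]00010...   read 1 → write ., move right, go to p2
p2 | .[0]0010...   read 0 → write 0, move right, go to p3
p3 | .0[0]010...   read 0 → write 1, move left, go to p3
p3 | .[0]1010...   read 0 → write 1, move left, go to p3
p3 | [.]11010...   read . → write 0, move right, go to p0
p0 | 0[1]1010...   read 1 → write ., move right, go to p2
p2 | 0.[1]010...   read 1 → write 1, move right, go to p2
p2 | 0.1[0]10...   read 0 → write 0, move right, go to p3
p3 | 0.10[1]0...   read 1 → write 1, move left, go to p3
p3 | 0.1[0]10...   read 0 → write 1, move left, go to p3
p3 | 0.[1]110...   read 1 → write 1, move left, go to p3
p3 | 0[.]1110...   read . → write 0, move right, go to p0
p0 | 00[1]110...   read 1 → write ., move right, go to p2
p2 | 00.[1]10...   read 1 → write 1, move right, go to p2
p2 | 00.1[1]0...   read 1 → write 1, move right, go to p2
p2 | 00.11[0]...   read 0 → write 0, move right, go to p3
p3 | 00.110[.]..   read . → write 0, move right, go to p0
p0 | 00.1100[.].   read . → write 0, move left, go to p2
p2 | 00.110[0]0.   read 0 → write 0, move right, go to p3
p3 | 00.1100[0].   read 0 → write 1, move left, go to p3
p3 | 00.110[0]1.   read 0 → write 1, move left, go to p3
p3 | 00.11[0]11.   read 0 → write 1, move left, go to p3
p3 | 00.1[1]111.   read 1 → write 1, move left, go to p3
p3 | 00.[1]1111.   read 1 → write 1, move left, go to p3
p3 | 00[.]11111.   read . → write 0, move right, go to p0
p0 | 000[1]1111.   read 1 → write ., move right, go to p2
p2 | 000.[1]111.   read 1 → write 1, move right, go to p2
p2 | 000.1[1]11.   read 1 → write 1, move right, go to p2
p2 | 000.11[1]1.   read 1 → write 1, move right, go to p2
p2 | 000.111[1].   read 1 → write 1, move right, go to p2
p2 | 000.1111[.]
At halt the head is at cell 8.

8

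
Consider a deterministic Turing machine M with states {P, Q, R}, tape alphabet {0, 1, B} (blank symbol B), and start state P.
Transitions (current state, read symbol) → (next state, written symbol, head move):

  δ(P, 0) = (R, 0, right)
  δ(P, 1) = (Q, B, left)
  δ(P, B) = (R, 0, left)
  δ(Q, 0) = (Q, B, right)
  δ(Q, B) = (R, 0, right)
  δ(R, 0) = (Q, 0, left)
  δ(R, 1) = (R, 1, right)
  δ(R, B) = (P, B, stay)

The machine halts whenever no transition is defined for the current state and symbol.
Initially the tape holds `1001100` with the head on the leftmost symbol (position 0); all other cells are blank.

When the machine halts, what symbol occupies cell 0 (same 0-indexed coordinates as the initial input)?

P | BB[1]001100   read 1 → write B, move left, go to Q
Q | B[B]B001100   read B → write 0, move right, go to R
R | B0[B]001100   read B → write B, move stay, go to P
P | B0[B]001100   read B → write 0, move left, go to R
R | B[0]0001100   read 0 → write 0, move left, go to Q
Q | [B]00001100   read B → write 0, move right, go to R
R | 0[0]0001100   read 0 → write 0, move left, go to Q
Q | [0]00001100   read 0 → write B, move right, go to Q
Q | B[0]0001100   read 0 → write B, move right, go to Q
Q | BB[0]001100   read 0 → write B, move right, go to Q
Q | BBB[0]01100   read 0 → write B, move right, go to Q
Q | BBBB[0]1100   read 0 → write B, move right, go to Q
Q | BBBBB[1]100
Cell 0 holds B when M halts.

B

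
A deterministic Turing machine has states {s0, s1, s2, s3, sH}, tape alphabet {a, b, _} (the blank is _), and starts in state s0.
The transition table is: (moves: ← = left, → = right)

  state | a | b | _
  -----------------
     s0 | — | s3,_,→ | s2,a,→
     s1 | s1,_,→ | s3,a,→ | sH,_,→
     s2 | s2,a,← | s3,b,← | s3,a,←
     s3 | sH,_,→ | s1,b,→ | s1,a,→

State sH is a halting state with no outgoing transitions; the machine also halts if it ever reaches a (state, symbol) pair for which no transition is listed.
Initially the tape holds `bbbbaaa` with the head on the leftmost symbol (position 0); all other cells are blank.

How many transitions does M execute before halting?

state=s0 head=0 tape=[b]bbbaaa__   (s0,b)→(s3,_,→)
state=s3 head=1 tape=_[b]bbaaa__   (s3,b)→(s1,b,→)
state=s1 head=2 tape=_b[b]baaa__   (s1,b)→(s3,a,→)
state=s3 head=3 tape=_ba[b]aaa__   (s3,b)→(s1,b,→)
state=s1 head=4 tape=_bab[a]aa__   (s1,a)→(s1,_,→)
state=s1 head=5 tape=_bab_[a]a__   (s1,a)→(s1,_,→)
state=s1 head=6 tape=_bab__[a]__   (s1,a)→(s1,_,→)
state=s1 head=7 tape=_bab___[_]_   (s1,_)→(sH,_,→)
state=sH head=8 tape=_bab____[_]
M halts after 8 transitions.

8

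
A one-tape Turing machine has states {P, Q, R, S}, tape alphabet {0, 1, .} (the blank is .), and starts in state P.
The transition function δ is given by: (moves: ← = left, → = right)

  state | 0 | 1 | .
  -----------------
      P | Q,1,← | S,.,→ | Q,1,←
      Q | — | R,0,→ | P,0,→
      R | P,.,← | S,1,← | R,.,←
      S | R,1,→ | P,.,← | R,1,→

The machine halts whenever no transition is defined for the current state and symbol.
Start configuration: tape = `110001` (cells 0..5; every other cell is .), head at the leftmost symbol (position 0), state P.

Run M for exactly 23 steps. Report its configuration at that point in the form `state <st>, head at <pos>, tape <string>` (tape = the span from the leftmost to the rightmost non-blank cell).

state P, head at 3, tape 0..0..1

state=P head=0 tape=.[1]10001   (P,1)→(S,.,→)
state=S head=1 tape=..[1]0001   (S,1)→(P,.,←)
state=P head=0 tape=.[.].0001   (P,.)→(Q,1,←)
state=Q head=-1 tape=[.]1.0001   (Q,.)→(P,0,→)
state=P head=0 tape=0[1].0001   (P,1)→(S,.,→)
state=S head=1 tape=0.[.]0001   (S,.)→(R,1,→)
state=R head=2 tape=0.1[0]001   (R,0)→(P,.,←)
state=P head=1 tape=0.[1].001   (P,1)→(S,.,→)
state=S head=2 tape=0..[.]001   (S,.)→(R,1,→)
state=R head=3 tape=0..1[0]01   (R,0)→(P,.,←)
state=P head=2 tape=0..[1].01   (P,1)→(S,.,→)
state=S head=3 tape=0...[.]01   (S,.)→(R,1,→)
state=R head=4 tape=0...1[0]1   (R,0)→(P,.,←)
state=P head=3 tape=0...[1].1   (P,1)→(S,.,→)
state=S head=4 tape=0....[.]1   (S,.)→(R,1,→)
state=R head=5 tape=0....1[1]   (R,1)→(S,1,←)
state=S head=4 tape=0....[1]1   (S,1)→(P,.,←)
state=P head=3 tape=0...[.].1   (P,.)→(Q,1,←)
state=Q head=2 tape=0..[.]1.1   (Q,.)→(P,0,→)
state=P head=3 tape=0..0[1].1   (P,1)→(S,.,→)
state=S head=4 tape=0..0.[.]1   (S,.)→(R,1,→)
state=R head=5 tape=0..0.1[1]   (R,1)→(S,1,←)
state=S head=4 tape=0..0.[1]1   (S,1)→(P,.,←)
state=P head=3 tape=0..0[.].1
After 23 steps: state P, head at 3, tape 0..0..1.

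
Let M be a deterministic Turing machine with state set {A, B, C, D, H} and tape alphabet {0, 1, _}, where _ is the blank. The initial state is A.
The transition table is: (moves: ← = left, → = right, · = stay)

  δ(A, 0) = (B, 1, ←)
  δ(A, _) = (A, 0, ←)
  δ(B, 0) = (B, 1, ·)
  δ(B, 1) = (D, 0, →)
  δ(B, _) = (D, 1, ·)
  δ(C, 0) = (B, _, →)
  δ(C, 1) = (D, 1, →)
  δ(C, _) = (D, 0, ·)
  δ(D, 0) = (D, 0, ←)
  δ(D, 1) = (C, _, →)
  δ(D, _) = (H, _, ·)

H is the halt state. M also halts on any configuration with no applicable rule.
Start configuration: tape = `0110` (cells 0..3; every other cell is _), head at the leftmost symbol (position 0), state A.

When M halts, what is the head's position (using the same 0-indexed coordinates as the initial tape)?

state=A head=0 tape=_[0]110__   (A,0)→(B,1,←)
state=B head=-1 tape=[_]1110__   (B,_)→(D,1,·)
state=D head=-1 tape=[1]1110__   (D,1)→(C,_,→)
state=C head=0 tape=_[1]110__   (C,1)→(D,1,→)
state=D head=1 tape=_1[1]10__   (D,1)→(C,_,→)
state=C head=2 tape=_1_[1]0__   (C,1)→(D,1,→)
state=D head=3 tape=_1_1[0]__   (D,0)→(D,0,←)
state=D head=2 tape=_1_[1]0__   (D,1)→(C,_,→)
state=C head=3 tape=_1__[0]__   (C,0)→(B,_,→)
state=B head=4 tape=_1___[_]_   (B,_)→(D,1,·)
state=D head=4 tape=_1___[1]_   (D,1)→(C,_,→)
state=C head=5 tape=_1____[_]   (C,_)→(D,0,·)
state=D head=5 tape=_1____[0]   (D,0)→(D,0,←)
state=D head=4 tape=_1___[_]0   (D,_)→(H,_,·)
state=H head=4 tape=_1___[_]0
At halt the head is at cell 4.

4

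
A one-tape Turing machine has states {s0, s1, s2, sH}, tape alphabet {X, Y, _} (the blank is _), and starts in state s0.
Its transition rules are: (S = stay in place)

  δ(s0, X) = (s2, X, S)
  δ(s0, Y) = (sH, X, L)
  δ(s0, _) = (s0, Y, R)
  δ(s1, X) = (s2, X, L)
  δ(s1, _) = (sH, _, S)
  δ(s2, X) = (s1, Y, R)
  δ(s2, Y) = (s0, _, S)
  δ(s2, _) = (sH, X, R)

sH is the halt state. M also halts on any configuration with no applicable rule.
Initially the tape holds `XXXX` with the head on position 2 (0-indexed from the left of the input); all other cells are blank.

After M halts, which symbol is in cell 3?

state=s0 head=2 tape=XX[X]X_   (s0,X)→(s2,X,S)
state=s2 head=2 tape=XX[X]X_   (s2,X)→(s1,Y,R)
state=s1 head=3 tape=XXY[X]_   (s1,X)→(s2,X,L)
state=s2 head=2 tape=XX[Y]X_   (s2,Y)→(s0,_,S)
state=s0 head=2 tape=XX[_]X_   (s0,_)→(s0,Y,R)
state=s0 head=3 tape=XXY[X]_   (s0,X)→(s2,X,S)
state=s2 head=3 tape=XXY[X]_   (s2,X)→(s1,Y,R)
state=s1 head=4 tape=XXYY[_]   (s1,_)→(sH,_,S)
state=sH head=4 tape=XXYY[_]
Cell 3 holds Y when M halts.

Y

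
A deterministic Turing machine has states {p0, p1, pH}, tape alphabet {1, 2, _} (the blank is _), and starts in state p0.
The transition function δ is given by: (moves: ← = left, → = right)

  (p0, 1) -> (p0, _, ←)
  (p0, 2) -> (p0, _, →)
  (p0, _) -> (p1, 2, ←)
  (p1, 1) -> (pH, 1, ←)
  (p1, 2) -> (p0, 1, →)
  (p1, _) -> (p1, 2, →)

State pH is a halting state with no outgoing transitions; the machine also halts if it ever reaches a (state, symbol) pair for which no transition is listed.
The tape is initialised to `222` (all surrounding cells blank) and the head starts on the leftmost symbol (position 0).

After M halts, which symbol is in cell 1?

p0 | [2]22__   read 2 → write _, move →, go to p0
p0 | _[2]2__   read 2 → write _, move →, go to p0
p0 | __[2]__   read 2 → write _, move →, go to p0
p0 | ___[_]_   read _ → write 2, move ←, go to p1
p1 | __[_]2_   read _ → write 2, move →, go to p1
p1 | __2[2]_   read 2 → write 1, move →, go to p0
p0 | __21[_]   read _ → write 2, move ←, go to p1
p1 | __2[1]2   read 1 → write 1, move ←, go to pH
pH | __[2]12
Cell 1 holds _ when M halts.

_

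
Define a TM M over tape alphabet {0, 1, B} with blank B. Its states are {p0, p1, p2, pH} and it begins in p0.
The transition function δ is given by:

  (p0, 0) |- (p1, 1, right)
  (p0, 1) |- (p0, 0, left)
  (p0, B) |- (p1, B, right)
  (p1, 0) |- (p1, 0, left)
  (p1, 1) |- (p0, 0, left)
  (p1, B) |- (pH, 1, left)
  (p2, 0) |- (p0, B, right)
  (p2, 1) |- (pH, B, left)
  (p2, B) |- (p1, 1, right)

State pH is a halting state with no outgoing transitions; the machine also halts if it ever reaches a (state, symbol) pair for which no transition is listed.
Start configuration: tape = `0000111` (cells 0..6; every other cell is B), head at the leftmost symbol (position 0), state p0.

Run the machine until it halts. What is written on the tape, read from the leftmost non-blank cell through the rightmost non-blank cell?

p0 | BB[0]000111   read 0 → write 1, move right, go to p1
p1 | BB1[0]00111   read 0 → write 0, move left, go to p1
p1 | BB[1]000111   read 1 → write 0, move left, go to p0
p0 | B[B]0000111   read B → write B, move right, go to p1
p1 | BB[0]000111   read 0 → write 0, move left, go to p1
p1 | B[B]0000111   read B → write 1, move left, go to pH
pH | [B]10000111
The non-blank tape span at halt is 10000111.

10000111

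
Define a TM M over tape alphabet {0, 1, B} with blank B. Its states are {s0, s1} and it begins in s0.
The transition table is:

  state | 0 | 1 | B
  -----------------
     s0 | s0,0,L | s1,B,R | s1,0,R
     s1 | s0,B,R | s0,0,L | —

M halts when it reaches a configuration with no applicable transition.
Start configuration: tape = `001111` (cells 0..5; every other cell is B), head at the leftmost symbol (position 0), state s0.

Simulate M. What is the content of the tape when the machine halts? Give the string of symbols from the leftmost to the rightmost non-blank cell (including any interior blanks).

00B0B0B0

s0 | B[0]01111BB   read 0 → write 0, move L, go to s0
s0 | [B]001111BB   read B → write 0, move R, go to s1
s1 | 0[0]01111BB   read 0 → write B, move R, go to s0
s0 | 0B[0]1111BB   read 0 → write 0, move L, go to s0
s0 | 0[B]01111BB   read B → write 0, move R, go to s1
s1 | 00[0]1111BB   read 0 → write B, move R, go to s0
s0 | 00B[1]111BB   read 1 → write B, move R, go to s1
s1 | 00BB[1]11BB   read 1 → write 0, move L, go to s0
s0 | 00B[B]011BB   read B → write 0, move R, go to s1
s1 | 00B0[0]11BB   read 0 → write B, move R, go to s0
s0 | 00B0B[1]1BB   read 1 → write B, move R, go to s1
s1 | 00B0BB[1]BB   read 1 → write 0, move L, go to s0
s0 | 00B0B[B]0BB   read B → write 0, move R, go to s1
s1 | 00B0B0[0]BB   read 0 → write B, move R, go to s0
s0 | 00B0B0B[B]B   read B → write 0, move R, go to s1
s1 | 00B0B0B0[B]
The non-blank tape span at halt is 00B0B0B0.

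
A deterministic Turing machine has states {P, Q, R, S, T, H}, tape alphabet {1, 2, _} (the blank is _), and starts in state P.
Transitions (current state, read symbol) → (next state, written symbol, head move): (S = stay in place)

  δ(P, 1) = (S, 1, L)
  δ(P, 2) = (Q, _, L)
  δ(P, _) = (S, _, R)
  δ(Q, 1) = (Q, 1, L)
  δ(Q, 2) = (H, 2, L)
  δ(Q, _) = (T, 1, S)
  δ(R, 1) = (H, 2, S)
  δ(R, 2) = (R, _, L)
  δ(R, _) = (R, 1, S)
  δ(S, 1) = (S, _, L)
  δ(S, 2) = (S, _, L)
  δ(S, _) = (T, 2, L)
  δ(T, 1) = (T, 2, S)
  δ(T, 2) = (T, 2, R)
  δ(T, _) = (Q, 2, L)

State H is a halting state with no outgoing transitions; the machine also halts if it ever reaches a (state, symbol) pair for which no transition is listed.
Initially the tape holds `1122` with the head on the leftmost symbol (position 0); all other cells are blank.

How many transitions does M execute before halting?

16

P | ___[1]122_   read 1 → write 1, move L, go to S
S | __[_]1122_   read _ → write 2, move L, go to T
T | _[_]21122_   read _ → write 2, move L, go to Q
Q | [_]221122_   read _ → write 1, move S, go to T
T | [1]221122_   read 1 → write 2, move S, go to T
T | [2]221122_   read 2 → write 2, move R, go to T
T | 2[2]21122_   read 2 → write 2, move R, go to T
T | 22[2]1122_   read 2 → write 2, move R, go to T
T | 222[1]122_   read 1 → write 2, move S, go to T
T | 222[2]122_   read 2 → write 2, move R, go to T
T | 2222[1]22_   read 1 → write 2, move S, go to T
T | 2222[2]22_   read 2 → write 2, move R, go to T
T | 22222[2]2_   read 2 → write 2, move R, go to T
T | 222222[2]_   read 2 → write 2, move R, go to T
T | 2222222[_]   read _ → write 2, move L, go to Q
Q | 222222[2]2   read 2 → write 2, move L, go to H
H | 22222[2]22
M halts after 16 transitions.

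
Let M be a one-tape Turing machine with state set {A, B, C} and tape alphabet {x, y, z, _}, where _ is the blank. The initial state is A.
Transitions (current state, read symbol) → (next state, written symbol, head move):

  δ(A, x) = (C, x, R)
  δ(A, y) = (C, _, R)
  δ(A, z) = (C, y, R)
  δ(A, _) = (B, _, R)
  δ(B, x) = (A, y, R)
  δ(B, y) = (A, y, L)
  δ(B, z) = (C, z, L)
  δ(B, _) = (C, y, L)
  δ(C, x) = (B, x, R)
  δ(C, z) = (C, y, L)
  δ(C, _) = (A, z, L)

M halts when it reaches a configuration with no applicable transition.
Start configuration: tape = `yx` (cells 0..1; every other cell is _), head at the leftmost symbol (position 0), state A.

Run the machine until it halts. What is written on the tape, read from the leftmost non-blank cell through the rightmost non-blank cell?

state=A head=0 tape=[y]x_   (A,y)→(C,_,R)
state=C head=1 tape=_[x]_   (C,x)→(B,x,R)
state=B head=2 tape=_x[_]   (B,_)→(C,y,L)
state=C head=1 tape=_[x]y   (C,x)→(B,x,R)
state=B head=2 tape=_x[y]   (B,y)→(A,y,L)
state=A head=1 tape=_[x]y   (A,x)→(C,x,R)
state=C head=2 tape=_x[y]
The non-blank tape span at halt is xy.

xy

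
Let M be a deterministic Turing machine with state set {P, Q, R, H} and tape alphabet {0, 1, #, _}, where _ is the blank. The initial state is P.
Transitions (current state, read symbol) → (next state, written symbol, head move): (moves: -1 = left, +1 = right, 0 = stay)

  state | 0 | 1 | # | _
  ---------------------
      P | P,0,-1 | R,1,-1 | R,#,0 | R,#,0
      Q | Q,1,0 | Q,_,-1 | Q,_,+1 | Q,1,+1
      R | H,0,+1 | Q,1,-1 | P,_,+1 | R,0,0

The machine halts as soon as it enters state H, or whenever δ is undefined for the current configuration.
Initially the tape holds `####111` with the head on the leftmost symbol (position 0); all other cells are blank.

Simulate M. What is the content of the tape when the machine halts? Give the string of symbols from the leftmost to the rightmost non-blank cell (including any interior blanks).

state=P head=0 tape=[#]###111   (P,#)→(R,#,0)
state=R head=0 tape=[#]###111   (R,#)→(P,_,+1)
state=P head=1 tape=_[#]##111   (P,#)→(R,#,0)
state=R head=1 tape=_[#]##111   (R,#)→(P,_,+1)
state=P head=2 tape=__[#]#111   (P,#)→(R,#,0)
state=R head=2 tape=__[#]#111   (R,#)→(P,_,+1)
state=P head=3 tape=___[#]111   (P,#)→(R,#,0)
state=R head=3 tape=___[#]111   (R,#)→(P,_,+1)
state=P head=4 tape=____[1]11   (P,1)→(R,1,-1)
state=R head=3 tape=___[_]111   (R,_)→(R,0,0)
state=R head=3 tape=___[0]111   (R,0)→(H,0,+1)
state=H head=4 tape=___0[1]11
The non-blank tape span at halt is 0111.

0111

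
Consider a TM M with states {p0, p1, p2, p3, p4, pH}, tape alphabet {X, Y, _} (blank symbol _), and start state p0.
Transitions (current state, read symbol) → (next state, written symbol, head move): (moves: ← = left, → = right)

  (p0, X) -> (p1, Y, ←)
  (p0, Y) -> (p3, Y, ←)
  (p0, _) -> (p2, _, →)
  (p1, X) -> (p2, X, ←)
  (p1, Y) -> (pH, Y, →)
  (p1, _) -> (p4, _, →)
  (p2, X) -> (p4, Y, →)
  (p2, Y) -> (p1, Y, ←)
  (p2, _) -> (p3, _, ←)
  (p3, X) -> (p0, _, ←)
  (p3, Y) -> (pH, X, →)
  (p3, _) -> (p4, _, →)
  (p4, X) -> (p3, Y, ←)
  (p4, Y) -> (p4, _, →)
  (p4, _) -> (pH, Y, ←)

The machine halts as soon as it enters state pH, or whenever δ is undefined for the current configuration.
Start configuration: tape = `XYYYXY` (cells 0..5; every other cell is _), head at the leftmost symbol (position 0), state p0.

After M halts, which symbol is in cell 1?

state=p0 head=0 tape=_[X]YYYXY_   (p0,X)→(p1,Y,←)
state=p1 head=-1 tape=[_]YYYYXY_   (p1,_)→(p4,_,→)
state=p4 head=0 tape=_[Y]YYYXY_   (p4,Y)→(p4,_,→)
state=p4 head=1 tape=__[Y]YYXY_   (p4,Y)→(p4,_,→)
state=p4 head=2 tape=___[Y]YXY_   (p4,Y)→(p4,_,→)
state=p4 head=3 tape=____[Y]XY_   (p4,Y)→(p4,_,→)
state=p4 head=4 tape=_____[X]Y_   (p4,X)→(p3,Y,←)
state=p3 head=3 tape=____[_]YY_   (p3,_)→(p4,_,→)
state=p4 head=4 tape=_____[Y]Y_   (p4,Y)→(p4,_,→)
state=p4 head=5 tape=______[Y]_   (p4,Y)→(p4,_,→)
state=p4 head=6 tape=_______[_]   (p4,_)→(pH,Y,←)
state=pH head=5 tape=______[_]Y
Cell 1 holds _ when M halts.

_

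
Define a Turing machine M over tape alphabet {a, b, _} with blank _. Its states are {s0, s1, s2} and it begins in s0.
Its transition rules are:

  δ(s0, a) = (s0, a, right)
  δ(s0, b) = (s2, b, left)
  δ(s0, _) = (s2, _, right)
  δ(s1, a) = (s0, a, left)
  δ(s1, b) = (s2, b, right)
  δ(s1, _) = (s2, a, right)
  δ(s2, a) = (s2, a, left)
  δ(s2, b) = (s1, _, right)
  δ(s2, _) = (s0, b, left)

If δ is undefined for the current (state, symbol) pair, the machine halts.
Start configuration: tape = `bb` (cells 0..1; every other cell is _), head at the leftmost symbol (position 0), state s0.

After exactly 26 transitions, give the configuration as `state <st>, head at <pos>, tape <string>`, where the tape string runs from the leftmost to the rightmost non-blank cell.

s0 | __[b]b__   read b → write b, move left, go to s2
s2 | _[_]bb__   read _ → write b, move left, go to s0
s0 | [_]bbb__   read _ → write _, move right, go to s2
s2 | _[b]bb__   read b → write _, move right, go to s1
s1 | __[b]b__   read b → write b, move right, go to s2
s2 | __b[b]__   read b → write _, move right, go to s1
s1 | __b_[_]_   read _ → write a, move right, go to s2
s2 | __b_a[_]   read _ → write b, move left, go to s0
s0 | __b_[a]b   read a → write a, move right, go to s0
s0 | __b_a[b]   read b → write b, move left, go to s2
s2 | __b_[a]b   read a → write a, move left, go to s2
s2 | __b[_]ab   read _ → write b, move left, go to s0
s0 | __[b]bab   read b → write b, move left, go to s2
s2 | _[_]bbab   read _ → write b, move left, go to s0
s0 | [_]bbbab   read _ → write _, move right, go to s2
s2 | _[b]bbab   read b → write _, move right, go to s1
s1 | __[b]bab   read b → write b, move right, go to s2
s2 | __b[b]ab   read b → write _, move right, go to s1
s1 | __b_[a]b   read a → write a, move left, go to s0
s0 | __b[_]ab   read _ → write _, move right, go to s2
s2 | __b_[a]b   read a → write a, move left, go to s2
s2 | __b[_]ab   read _ → write b, move left, go to s0
s0 | __[b]bab   read b → write b, move left, go to s2
s2 | _[_]bbab   read _ → write b, move left, go to s0
s0 | [_]bbbab   read _ → write _, move right, go to s2
s2 | _[b]bbab   read b → write _, move right, go to s1
s1 | __[b]bab
After 26 steps: state s1, head at 0, tape bbab.

state s1, head at 0, tape bbab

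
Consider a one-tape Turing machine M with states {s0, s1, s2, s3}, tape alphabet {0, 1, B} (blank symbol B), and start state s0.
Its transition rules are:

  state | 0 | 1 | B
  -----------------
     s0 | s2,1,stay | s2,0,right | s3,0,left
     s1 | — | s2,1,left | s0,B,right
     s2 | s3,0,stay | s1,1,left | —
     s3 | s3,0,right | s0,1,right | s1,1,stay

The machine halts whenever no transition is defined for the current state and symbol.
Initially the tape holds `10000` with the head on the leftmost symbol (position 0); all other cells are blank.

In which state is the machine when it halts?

s0 | [1]0000BBB   read 1 → write 0, move right, go to s2
s2 | 0[0]000BBB   read 0 → write 0, move stay, go to s3
s3 | 0[0]000BBB   read 0 → write 0, move right, go to s3
s3 | 00[0]00BBB   read 0 → write 0, move right, go to s3
s3 | 000[0]0BBB   read 0 → write 0, move right, go to s3
s3 | 0000[0]BBB   read 0 → write 0, move right, go to s3
s3 | 00000[B]BB   read B → write 1, move stay, go to s1
s1 | 00000[1]BB   read 1 → write 1, move left, go to s2
s2 | 0000[0]1BB   read 0 → write 0, move stay, go to s3
s3 | 0000[0]1BB   read 0 → write 0, move right, go to s3
s3 | 00000[1]BB   read 1 → write 1, move right, go to s0
s0 | 000001[B]B   read B → write 0, move left, go to s3
s3 | 00000[1]0B   read 1 → write 1, move right, go to s0
s0 | 000001[0]B   read 0 → write 1, move stay, go to s2
s2 | 000001[1]B   read 1 → write 1, move left, go to s1
s1 | 00000[1]1B   read 1 → write 1, move left, go to s2
s2 | 0000[0]11B   read 0 → write 0, move stay, go to s3
s3 | 0000[0]11B   read 0 → write 0, move right, go to s3
s3 | 00000[1]1B   read 1 → write 1, move right, go to s0
s0 | 000001[1]B   read 1 → write 0, move right, go to s2
s2 | 0000010[B]
No transition is defined for (s2, B); M halts in state s2.

s2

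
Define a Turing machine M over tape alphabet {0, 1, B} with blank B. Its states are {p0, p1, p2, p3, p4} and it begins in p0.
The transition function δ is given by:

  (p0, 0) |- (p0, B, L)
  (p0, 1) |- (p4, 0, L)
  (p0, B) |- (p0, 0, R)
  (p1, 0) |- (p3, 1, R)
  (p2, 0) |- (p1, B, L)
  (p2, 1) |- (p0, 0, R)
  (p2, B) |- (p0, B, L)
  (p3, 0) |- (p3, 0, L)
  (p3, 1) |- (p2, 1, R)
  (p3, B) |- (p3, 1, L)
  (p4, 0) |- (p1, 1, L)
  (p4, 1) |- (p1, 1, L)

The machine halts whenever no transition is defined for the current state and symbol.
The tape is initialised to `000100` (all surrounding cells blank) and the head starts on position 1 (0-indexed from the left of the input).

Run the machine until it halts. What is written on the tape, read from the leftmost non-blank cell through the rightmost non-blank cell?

p0 | BB0[0]0100   read 0 → write B, move L, go to p0
p0 | BB[0]B0100   read 0 → write B, move L, go to p0
p0 | B[B]BB0100   read B → write 0, move R, go to p0
p0 | B0[B]B0100   read B → write 0, move R, go to p0
p0 | B00[B]0100   read B → write 0, move R, go to p0
p0 | B000[0]100   read 0 → write B, move L, go to p0
p0 | B00[0]B100   read 0 → write B, move L, go to p0
p0 | B0[0]BB100   read 0 → write B, move L, go to p0
p0 | B[0]BBB100   read 0 → write B, move L, go to p0
p0 | [B]BBBB100   read B → write 0, move R, go to p0
p0 | 0[B]BBB100   read B → write 0, move R, go to p0
p0 | 00[B]BB100   read B → write 0, move R, go to p0
p0 | 000[B]B100   read B → write 0, move R, go to p0
p0 | 0000[B]100   read B → write 0, move R, go to p0
p0 | 00000[1]00   read 1 → write 0, move L, go to p4
p4 | 0000[0]000   read 0 → write 1, move L, go to p1
p1 | 000[0]1000   read 0 → write 1, move R, go to p3
p3 | 0001[1]000   read 1 → write 1, move R, go to p2
p2 | 00011[0]00   read 0 → write B, move L, go to p1
p1 | 0001[1]B00
The non-blank tape span at halt is 00011B00.

00011B00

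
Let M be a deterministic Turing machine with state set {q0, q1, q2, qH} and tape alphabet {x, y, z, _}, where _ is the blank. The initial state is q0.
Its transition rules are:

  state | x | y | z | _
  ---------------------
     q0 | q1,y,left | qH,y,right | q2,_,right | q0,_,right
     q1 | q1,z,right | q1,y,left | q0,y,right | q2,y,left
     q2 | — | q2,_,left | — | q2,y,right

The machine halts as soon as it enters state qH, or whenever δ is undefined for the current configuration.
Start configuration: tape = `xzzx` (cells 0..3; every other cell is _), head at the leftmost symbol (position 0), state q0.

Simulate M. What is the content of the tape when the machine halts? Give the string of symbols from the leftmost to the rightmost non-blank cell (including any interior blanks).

yyyyyzzx

state=q0 head=0 tape=____[x]zzx   (q0,x)→(q1,y,left)
state=q1 head=-1 tape=___[_]yzzx   (q1,_)→(q2,y,left)
state=q2 head=-2 tape=__[_]yyzzx   (q2,_)→(q2,y,right)
state=q2 head=-1 tape=__y[y]yzzx   (q2,y)→(q2,_,left)
state=q2 head=-2 tape=__[y]_yzzx   (q2,y)→(q2,_,left)
state=q2 head=-3 tape=_[_]__yzzx   (q2,_)→(q2,y,right)
state=q2 head=-2 tape=_y[_]_yzzx   (q2,_)→(q2,y,right)
state=q2 head=-1 tape=_yy[_]yzzx   (q2,_)→(q2,y,right)
state=q2 head=0 tape=_yyy[y]zzx   (q2,y)→(q2,_,left)
state=q2 head=-1 tape=_yy[y]_zzx   (q2,y)→(q2,_,left)
state=q2 head=-2 tape=_y[y]__zzx   (q2,y)→(q2,_,left)
state=q2 head=-3 tape=_[y]___zzx   (q2,y)→(q2,_,left)
state=q2 head=-4 tape=[_]____zzx   (q2,_)→(q2,y,right)
state=q2 head=-3 tape=y[_]___zzx   (q2,_)→(q2,y,right)
state=q2 head=-2 tape=yy[_]__zzx   (q2,_)→(q2,y,right)
state=q2 head=-1 tape=yyy[_]_zzx   (q2,_)→(q2,y,right)
state=q2 head=0 tape=yyyy[_]zzx   (q2,_)→(q2,y,right)
state=q2 head=1 tape=yyyyy[z]zx
The non-blank tape span at halt is yyyyyzzx.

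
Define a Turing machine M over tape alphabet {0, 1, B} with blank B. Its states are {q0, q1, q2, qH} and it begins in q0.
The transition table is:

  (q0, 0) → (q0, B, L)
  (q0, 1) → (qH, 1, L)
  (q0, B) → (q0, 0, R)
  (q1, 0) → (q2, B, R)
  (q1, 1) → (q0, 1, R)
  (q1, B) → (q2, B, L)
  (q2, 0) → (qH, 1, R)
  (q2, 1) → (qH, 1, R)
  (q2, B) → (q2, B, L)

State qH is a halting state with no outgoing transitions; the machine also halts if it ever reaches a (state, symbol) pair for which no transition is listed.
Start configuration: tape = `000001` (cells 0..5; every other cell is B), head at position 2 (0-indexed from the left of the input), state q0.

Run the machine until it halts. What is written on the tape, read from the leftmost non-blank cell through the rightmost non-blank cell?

000000001

q0 | BBB00[0]001   read 0 → write B, move L, go to q0
q0 | BBB0[0]B001   read 0 → write B, move L, go to q0
q0 | BBB[0]BB001   read 0 → write B, move L, go to q0
q0 | BB[B]BBB001   read B → write 0, move R, go to q0
q0 | BB0[B]BB001   read B → write 0, move R, go to q0
q0 | BB00[B]B001   read B → write 0, move R, go to q0
q0 | BB000[B]001   read B → write 0, move R, go to q0
q0 | BB0000[0]01   read 0 → write B, move L, go to q0
q0 | BB000[0]B01   read 0 → write B, move L, go to q0
q0 | BB00[0]BB01   read 0 → write B, move L, go to q0
q0 | BB0[0]BBB01   read 0 → write B, move L, go to q0
q0 | BB[0]BBBB01   read 0 → write B, move L, go to q0
q0 | B[B]BBBBB01   read B → write 0, move R, go to q0
q0 | B0[B]BBBB01   read B → write 0, move R, go to q0
q0 | B00[B]BBB01   read B → write 0, move R, go to q0
q0 | B000[B]BB01   read B → write 0, move R, go to q0
q0 | B0000[B]B01   read B → write 0, move R, go to q0
q0 | B00000[B]01   read B → write 0, move R, go to q0
q0 | B000000[0]1   read 0 → write B, move L, go to q0
q0 | B00000[0]B1   read 0 → write B, move L, go to q0
q0 | B0000[0]BB1   read 0 → write B, move L, go to q0
q0 | B000[0]BBB1   read 0 → write B, move L, go to q0
q0 | B00[0]BBBB1   read 0 → write B, move L, go to q0
q0 | B0[0]BBBBB1   read 0 → write B, move L, go to q0
q0 | B[0]BBBBBB1   read 0 → write B, move L, go to q0
q0 | [B]BBBBBBB1   read B → write 0, move R, go to q0
q0 | 0[B]BBBBBB1   read B → write 0, move R, go to q0
q0 | 00[B]BBBBB1   read B → write 0, move R, go to q0
q0 | 000[B]BBBB1   read B → write 0, move R, go to q0
q0 | 0000[B]BBB1   read B → write 0, move R, go to q0
q0 | 00000[B]BB1   read B → write 0, move R, go to q0
q0 | 000000[B]B1   read B → write 0, move R, go to q0
q0 | 0000000[B]1   read B → write 0, move R, go to q0
q0 | 00000000[1]   read 1 → write 1, move L, go to qH
qH | 0000000[0]1
The non-blank tape span at halt is 000000001.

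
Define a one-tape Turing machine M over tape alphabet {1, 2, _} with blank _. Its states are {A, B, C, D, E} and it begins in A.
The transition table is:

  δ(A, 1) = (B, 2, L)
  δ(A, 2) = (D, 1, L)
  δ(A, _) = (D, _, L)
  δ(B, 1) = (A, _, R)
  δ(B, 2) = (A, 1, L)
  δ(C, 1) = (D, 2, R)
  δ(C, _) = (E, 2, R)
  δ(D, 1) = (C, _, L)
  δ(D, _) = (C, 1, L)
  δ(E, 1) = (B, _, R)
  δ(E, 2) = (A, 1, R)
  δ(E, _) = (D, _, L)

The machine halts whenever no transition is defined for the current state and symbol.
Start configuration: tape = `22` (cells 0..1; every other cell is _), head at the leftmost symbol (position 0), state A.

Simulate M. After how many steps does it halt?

14

state=A head=0 tape=__[2]2_   (A,2)→(D,1,L)
state=D head=-1 tape=_[_]12_   (D,_)→(C,1,L)
state=C head=-2 tape=[_]112_   (C,_)→(E,2,R)
state=E head=-1 tape=2[1]12_   (E,1)→(B,_,R)
state=B head=0 tape=2_[1]2_   (B,1)→(A,_,R)
state=A head=1 tape=2__[2]_   (A,2)→(D,1,L)
state=D head=0 tape=2_[_]1_   (D,_)→(C,1,L)
state=C head=-1 tape=2[_]11_   (C,_)→(E,2,R)
state=E head=0 tape=22[1]1_   (E,1)→(B,_,R)
state=B head=1 tape=22_[1]_   (B,1)→(A,_,R)
state=A head=2 tape=22__[_]   (A,_)→(D,_,L)
state=D head=1 tape=22_[_]_   (D,_)→(C,1,L)
state=C head=0 tape=22[_]1_   (C,_)→(E,2,R)
state=E head=1 tape=222[1]_   (E,1)→(B,_,R)
state=B head=2 tape=222_[_]
M halts after 14 transitions.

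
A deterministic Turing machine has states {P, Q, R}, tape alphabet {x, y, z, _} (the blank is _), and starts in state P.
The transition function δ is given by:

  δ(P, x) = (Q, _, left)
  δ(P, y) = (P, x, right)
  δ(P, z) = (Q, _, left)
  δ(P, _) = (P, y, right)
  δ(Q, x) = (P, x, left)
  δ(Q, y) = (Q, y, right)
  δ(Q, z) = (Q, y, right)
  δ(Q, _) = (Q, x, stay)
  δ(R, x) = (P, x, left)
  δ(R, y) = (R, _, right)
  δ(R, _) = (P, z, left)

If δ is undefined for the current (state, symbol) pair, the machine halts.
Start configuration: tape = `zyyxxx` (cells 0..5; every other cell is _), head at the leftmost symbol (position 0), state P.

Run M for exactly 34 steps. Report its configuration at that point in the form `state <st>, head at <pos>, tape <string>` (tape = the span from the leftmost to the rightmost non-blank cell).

P | _____[z]yyxxx   read z → write _, move left, go to Q
Q | ____[_]_yyxxx   read _ → write x, move stay, go to Q
Q | ____[x]_yyxxx   read x → write x, move left, go to P
P | ___[_]x_yyxxx   read _ → write y, move right, go to P
P | ___y[x]_yyxxx   read x → write _, move left, go to Q
Q | ___[y]__yyxxx   read y → write y, move right, go to Q
Q | ___y[_]_yyxxx   read _ → write x, move stay, go to Q
Q | ___y[x]_yyxxx   read x → write x, move left, go to P
P | ___[y]x_yyxxx   read y → write x, move right, go to P
P | ___x[x]_yyxxx   read x → write _, move left, go to Q
Q | ___[x]__yyxxx   read x → write x, move left, go to P
P | __[_]x__yyxxx   read _ → write y, move right, go to P
P | __y[x]__yyxxx   read x → write _, move left, go to Q
Q | __[y]___yyxxx   read y → write y, move right, go to Q
Q | __y[_]__yyxxx   read _ → write x, move stay, go to Q
Q | __y[x]__yyxxx   read x → write x, move left, go to P
P | __[y]x__yyxxx   read y → write x, move right, go to P
P | __x[x]__yyxxx   read x → write _, move left, go to Q
Q | __[x]___yyxxx   read x → write x, move left, go to P
P | _[_]x___yyxxx   read _ → write y, move right, go to P
P | _y[x]___yyxxx   read x → write _, move left, go to Q
Q | _[y]____yyxxx   read y → write y, move right, go to Q
Q | _y[_]___yyxxx   read _ → write x, move stay, go to Q
Q | _y[x]___yyxxx   read x → write x, move left, go to P
P | _[y]x___yyxxx   read y → write x, move right, go to P
P | _x[x]___yyxxx   read x → write _, move left, go to Q
Q | _[x]____yyxxx   read x → write x, move left, go to P
P | [_]x____yyxxx   read _ → write y, move right, go to P
P | y[x]____yyxxx   read x → write _, move left, go to Q
Q | [y]_____yyxxx   read y → write y, move right, go to Q
Q | y[_]____yyxxx   read _ → write x, move stay, go to Q
Q | y[x]____yyxxx   read x → write x, move left, go to P
P | [y]x____yyxxx   read y → write x, move right, go to P
P | x[x]____yyxxx   read x → write _, move left, go to Q
Q | [x]_____yyxxx
After 34 steps: state Q, head at -5, tape x_____yyxxx.

state Q, head at -5, tape x_____yyxxx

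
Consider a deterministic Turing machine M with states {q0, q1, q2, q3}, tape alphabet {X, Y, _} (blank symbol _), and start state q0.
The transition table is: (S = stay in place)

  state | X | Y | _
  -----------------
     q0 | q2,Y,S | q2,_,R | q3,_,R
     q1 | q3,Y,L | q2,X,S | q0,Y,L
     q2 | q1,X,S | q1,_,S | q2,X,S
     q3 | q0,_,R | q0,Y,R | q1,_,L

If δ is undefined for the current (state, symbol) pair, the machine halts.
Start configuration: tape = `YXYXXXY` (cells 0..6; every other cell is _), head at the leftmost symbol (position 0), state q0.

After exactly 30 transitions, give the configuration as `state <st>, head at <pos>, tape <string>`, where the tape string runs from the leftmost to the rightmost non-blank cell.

state q0, head at 4, tape Y_Y_Y_YXXY

state=q0 head=0 tape=____[Y]XYXXXY   (q0,Y)→(q2,_,R)
state=q2 head=1 tape=_____[X]YXXXY   (q2,X)→(q1,X,S)
state=q1 head=1 tape=_____[X]YXXXY   (q1,X)→(q3,Y,L)
state=q3 head=0 tape=____[_]YYXXXY   (q3,_)→(q1,_,L)
state=q1 head=-1 tape=___[_]_YYXXXY   (q1,_)→(q0,Y,L)
state=q0 head=-2 tape=__[_]Y_YYXXXY   (q0,_)→(q3,_,R)
state=q3 head=-1 tape=___[Y]_YYXXXY   (q3,Y)→(q0,Y,R)
state=q0 head=0 tape=___Y[_]YYXXXY   (q0,_)→(q3,_,R)
state=q3 head=1 tape=___Y_[Y]YXXXY   (q3,Y)→(q0,Y,R)
state=q0 head=2 tape=___Y_Y[Y]XXXY   (q0,Y)→(q2,_,R)
state=q2 head=3 tape=___Y_Y_[X]XXY   (q2,X)→(q1,X,S)
state=q1 head=3 tape=___Y_Y_[X]XXY   (q1,X)→(q3,Y,L)
state=q3 head=2 tape=___Y_Y[_]YXXY   (q3,_)→(q1,_,L)
state=q1 head=1 tape=___Y_[Y]_YXXY   (q1,Y)→(q2,X,S)
state=q2 head=1 tape=___Y_[X]_YXXY   (q2,X)→(q1,X,S)
state=q1 head=1 tape=___Y_[X]_YXXY   (q1,X)→(q3,Y,L)
state=q3 head=0 tape=___Y[_]Y_YXXY   (q3,_)→(q1,_,L)
state=q1 head=-1 tape=___[Y]_Y_YXXY   (q1,Y)→(q2,X,S)
state=q2 head=-1 tape=___[X]_Y_YXXY   (q2,X)→(q1,X,S)
state=q1 head=-1 tape=___[X]_Y_YXXY   (q1,X)→(q3,Y,L)
state=q3 head=-2 tape=__[_]Y_Y_YXXY   (q3,_)→(q1,_,L)
state=q1 head=-3 tape=_[_]_Y_Y_YXXY   (q1,_)→(q0,Y,L)
state=q0 head=-4 tape=[_]Y_Y_Y_YXXY   (q0,_)→(q3,_,R)
state=q3 head=-3 tape=_[Y]_Y_Y_YXXY   (q3,Y)→(q0,Y,R)
state=q0 head=-2 tape=_Y[_]Y_Y_YXXY   (q0,_)→(q3,_,R)
state=q3 head=-1 tape=_Y_[Y]_Y_YXXY   (q3,Y)→(q0,Y,R)
state=q0 head=0 tape=_Y_Y[_]Y_YXXY   (q0,_)→(q3,_,R)
state=q3 head=1 tape=_Y_Y_[Y]_YXXY   (q3,Y)→(q0,Y,R)
state=q0 head=2 tape=_Y_Y_Y[_]YXXY   (q0,_)→(q3,_,R)
state=q3 head=3 tape=_Y_Y_Y_[Y]XXY   (q3,Y)→(q0,Y,R)
state=q0 head=4 tape=_Y_Y_Y_Y[X]XY
After 30 steps: state q0, head at 4, tape Y_Y_Y_YXXY.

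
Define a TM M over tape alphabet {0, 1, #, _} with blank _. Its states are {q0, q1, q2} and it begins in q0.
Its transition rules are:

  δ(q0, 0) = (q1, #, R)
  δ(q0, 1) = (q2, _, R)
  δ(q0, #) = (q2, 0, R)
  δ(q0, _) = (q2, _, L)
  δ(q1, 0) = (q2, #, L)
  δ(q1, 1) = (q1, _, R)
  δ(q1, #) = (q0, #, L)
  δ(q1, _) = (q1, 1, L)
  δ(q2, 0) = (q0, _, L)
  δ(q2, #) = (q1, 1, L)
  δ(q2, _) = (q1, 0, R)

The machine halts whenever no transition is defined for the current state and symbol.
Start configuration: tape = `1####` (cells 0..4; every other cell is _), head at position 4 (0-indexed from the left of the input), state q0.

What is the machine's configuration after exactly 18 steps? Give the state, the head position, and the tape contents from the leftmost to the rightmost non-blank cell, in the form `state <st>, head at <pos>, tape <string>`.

state=q0 head=4 tape=1###[#]__   (q0,#)→(q2,0,R)
state=q2 head=5 tape=1###0[_]_   (q2,_)→(q1,0,R)
state=q1 head=6 tape=1###00[_]   (q1,_)→(q1,1,L)
state=q1 head=5 tape=1###0[0]1   (q1,0)→(q2,#,L)
state=q2 head=4 tape=1###[0]#1   (q2,0)→(q0,_,L)
state=q0 head=3 tape=1##[#]_#1   (q0,#)→(q2,0,R)
state=q2 head=4 tape=1##0[_]#1   (q2,_)→(q1,0,R)
state=q1 head=5 tape=1##00[#]1   (q1,#)→(q0,#,L)
state=q0 head=4 tape=1##0[0]#1   (q0,0)→(q1,#,R)
state=q1 head=5 tape=1##0#[#]1   (q1,#)→(q0,#,L)
state=q0 head=4 tape=1##0[#]#1   (q0,#)→(q2,0,R)
state=q2 head=5 tape=1##00[#]1   (q2,#)→(q1,1,L)
state=q1 head=4 tape=1##0[0]11   (q1,0)→(q2,#,L)
state=q2 head=3 tape=1##[0]#11   (q2,0)→(q0,_,L)
state=q0 head=2 tape=1#[#]_#11   (q0,#)→(q2,0,R)
state=q2 head=3 tape=1#0[_]#11   (q2,_)→(q1,0,R)
state=q1 head=4 tape=1#00[#]11   (q1,#)→(q0,#,L)
state=q0 head=3 tape=1#0[0]#11   (q0,0)→(q1,#,R)
state=q1 head=4 tape=1#0#[#]11
After 18 steps: state q1, head at 4, tape 1#0##11.

state q1, head at 4, tape 1#0##11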